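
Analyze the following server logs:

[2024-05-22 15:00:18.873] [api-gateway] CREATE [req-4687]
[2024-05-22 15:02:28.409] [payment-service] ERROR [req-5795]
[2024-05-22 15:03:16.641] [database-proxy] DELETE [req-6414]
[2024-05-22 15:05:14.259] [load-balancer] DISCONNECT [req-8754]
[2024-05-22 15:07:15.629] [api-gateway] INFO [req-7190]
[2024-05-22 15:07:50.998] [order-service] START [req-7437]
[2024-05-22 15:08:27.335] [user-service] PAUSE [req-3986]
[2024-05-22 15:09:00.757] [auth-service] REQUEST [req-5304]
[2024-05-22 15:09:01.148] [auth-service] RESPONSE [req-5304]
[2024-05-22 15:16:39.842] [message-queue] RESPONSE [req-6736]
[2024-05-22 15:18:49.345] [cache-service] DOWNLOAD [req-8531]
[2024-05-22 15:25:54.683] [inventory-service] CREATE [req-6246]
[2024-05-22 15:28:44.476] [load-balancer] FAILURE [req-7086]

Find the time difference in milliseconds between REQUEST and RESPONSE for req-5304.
391

To calculate latency:

1. Find REQUEST with id req-5304: 2024-05-22 15:09:00.757
2. Find RESPONSE with id req-5304: 2024-05-22 15:09:01.148
3. Latency: 2024-05-22 15:09:01.148 - 2024-05-22 15:09:00.757 = 391ms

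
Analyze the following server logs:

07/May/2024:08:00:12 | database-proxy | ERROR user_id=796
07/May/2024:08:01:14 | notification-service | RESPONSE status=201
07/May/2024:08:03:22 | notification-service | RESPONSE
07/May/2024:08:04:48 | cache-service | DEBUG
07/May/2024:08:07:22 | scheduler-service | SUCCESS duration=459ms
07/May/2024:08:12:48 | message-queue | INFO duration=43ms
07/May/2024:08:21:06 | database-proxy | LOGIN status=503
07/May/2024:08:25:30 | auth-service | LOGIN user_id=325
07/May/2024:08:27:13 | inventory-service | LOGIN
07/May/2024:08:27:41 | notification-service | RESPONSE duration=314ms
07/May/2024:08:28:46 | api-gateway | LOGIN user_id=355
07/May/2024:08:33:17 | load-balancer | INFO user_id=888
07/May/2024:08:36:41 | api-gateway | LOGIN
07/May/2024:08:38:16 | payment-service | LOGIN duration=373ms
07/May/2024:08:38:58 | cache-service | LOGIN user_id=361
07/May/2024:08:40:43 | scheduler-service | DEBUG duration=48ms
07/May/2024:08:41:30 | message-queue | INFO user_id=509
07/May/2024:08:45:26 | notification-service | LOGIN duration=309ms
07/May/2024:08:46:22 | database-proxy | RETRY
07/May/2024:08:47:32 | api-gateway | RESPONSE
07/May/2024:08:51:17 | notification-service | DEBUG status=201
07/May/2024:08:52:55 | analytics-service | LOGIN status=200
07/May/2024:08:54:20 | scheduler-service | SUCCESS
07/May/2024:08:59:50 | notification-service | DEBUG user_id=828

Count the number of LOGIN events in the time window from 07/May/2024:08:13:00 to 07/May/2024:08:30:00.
4

To count events in the time window:

1. Window boundaries: 07/May/2024:08:13:00 to 07/May/2024:08:30:00
2. Filter for LOGIN events within this window
3. Count matching events: 4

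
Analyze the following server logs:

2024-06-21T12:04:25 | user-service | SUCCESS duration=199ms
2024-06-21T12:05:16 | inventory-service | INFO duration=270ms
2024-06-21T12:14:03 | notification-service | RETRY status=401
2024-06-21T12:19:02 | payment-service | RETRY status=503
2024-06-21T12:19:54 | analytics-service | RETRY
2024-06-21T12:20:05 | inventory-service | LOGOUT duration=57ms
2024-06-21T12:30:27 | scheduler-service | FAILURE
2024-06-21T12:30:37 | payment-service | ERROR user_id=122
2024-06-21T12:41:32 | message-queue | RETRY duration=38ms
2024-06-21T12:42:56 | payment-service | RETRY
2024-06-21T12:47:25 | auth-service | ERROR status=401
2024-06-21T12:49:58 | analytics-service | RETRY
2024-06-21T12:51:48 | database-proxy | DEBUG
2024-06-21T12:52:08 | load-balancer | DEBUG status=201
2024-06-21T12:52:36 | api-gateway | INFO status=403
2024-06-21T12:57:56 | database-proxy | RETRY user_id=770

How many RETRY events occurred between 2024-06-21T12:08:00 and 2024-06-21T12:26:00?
3

To count events in the time window:

1. Window boundaries: 2024-06-21T12:08:00 to 2024-06-21T12:26:00
2. Filter for RETRY events within this window
3. Count matching events: 3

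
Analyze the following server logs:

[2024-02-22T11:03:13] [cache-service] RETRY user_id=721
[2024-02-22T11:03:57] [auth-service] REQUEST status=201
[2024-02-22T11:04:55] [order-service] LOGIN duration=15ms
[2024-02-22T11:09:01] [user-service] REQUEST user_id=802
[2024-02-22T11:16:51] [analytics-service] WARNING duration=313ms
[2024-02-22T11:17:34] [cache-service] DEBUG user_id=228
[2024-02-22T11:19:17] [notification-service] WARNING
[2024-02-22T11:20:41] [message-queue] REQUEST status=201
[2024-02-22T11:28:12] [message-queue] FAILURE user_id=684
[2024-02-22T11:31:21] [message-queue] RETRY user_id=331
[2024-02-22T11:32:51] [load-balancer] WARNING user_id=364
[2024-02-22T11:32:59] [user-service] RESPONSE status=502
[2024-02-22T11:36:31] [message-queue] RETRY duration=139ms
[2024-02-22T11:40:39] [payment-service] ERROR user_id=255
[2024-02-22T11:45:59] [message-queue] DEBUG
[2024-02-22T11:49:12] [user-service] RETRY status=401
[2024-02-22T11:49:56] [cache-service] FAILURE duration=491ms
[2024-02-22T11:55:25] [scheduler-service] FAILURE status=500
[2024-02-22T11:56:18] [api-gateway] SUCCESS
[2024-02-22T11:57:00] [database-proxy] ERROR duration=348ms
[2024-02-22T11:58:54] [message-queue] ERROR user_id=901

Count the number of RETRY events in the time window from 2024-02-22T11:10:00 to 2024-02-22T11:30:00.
0

To count events in the time window:

1. Window boundaries: 2024-02-22T11:10:00 to 2024-02-22T11:30:00
2. Filter for RETRY events within this window
3. Count matching events: 0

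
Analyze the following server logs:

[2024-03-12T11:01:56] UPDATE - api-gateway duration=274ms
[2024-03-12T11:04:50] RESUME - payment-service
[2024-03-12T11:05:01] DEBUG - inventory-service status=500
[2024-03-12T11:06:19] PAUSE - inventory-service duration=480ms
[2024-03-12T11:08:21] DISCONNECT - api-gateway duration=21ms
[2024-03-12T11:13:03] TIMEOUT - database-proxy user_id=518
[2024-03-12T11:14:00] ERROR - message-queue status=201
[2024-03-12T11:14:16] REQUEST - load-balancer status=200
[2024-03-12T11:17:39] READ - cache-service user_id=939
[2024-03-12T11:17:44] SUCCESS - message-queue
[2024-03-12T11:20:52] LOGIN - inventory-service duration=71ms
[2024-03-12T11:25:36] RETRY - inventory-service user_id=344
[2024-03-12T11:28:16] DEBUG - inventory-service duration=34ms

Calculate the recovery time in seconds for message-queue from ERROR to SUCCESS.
224

To calculate recovery time:

1. Find ERROR event for message-queue: 2024-03-12T11:14:00
2. Find next SUCCESS event for message-queue: 2024-03-12T11:17:44
3. Recovery time: 2024-03-12T11:17:44 - 2024-03-12T11:14:00 = 224 seconds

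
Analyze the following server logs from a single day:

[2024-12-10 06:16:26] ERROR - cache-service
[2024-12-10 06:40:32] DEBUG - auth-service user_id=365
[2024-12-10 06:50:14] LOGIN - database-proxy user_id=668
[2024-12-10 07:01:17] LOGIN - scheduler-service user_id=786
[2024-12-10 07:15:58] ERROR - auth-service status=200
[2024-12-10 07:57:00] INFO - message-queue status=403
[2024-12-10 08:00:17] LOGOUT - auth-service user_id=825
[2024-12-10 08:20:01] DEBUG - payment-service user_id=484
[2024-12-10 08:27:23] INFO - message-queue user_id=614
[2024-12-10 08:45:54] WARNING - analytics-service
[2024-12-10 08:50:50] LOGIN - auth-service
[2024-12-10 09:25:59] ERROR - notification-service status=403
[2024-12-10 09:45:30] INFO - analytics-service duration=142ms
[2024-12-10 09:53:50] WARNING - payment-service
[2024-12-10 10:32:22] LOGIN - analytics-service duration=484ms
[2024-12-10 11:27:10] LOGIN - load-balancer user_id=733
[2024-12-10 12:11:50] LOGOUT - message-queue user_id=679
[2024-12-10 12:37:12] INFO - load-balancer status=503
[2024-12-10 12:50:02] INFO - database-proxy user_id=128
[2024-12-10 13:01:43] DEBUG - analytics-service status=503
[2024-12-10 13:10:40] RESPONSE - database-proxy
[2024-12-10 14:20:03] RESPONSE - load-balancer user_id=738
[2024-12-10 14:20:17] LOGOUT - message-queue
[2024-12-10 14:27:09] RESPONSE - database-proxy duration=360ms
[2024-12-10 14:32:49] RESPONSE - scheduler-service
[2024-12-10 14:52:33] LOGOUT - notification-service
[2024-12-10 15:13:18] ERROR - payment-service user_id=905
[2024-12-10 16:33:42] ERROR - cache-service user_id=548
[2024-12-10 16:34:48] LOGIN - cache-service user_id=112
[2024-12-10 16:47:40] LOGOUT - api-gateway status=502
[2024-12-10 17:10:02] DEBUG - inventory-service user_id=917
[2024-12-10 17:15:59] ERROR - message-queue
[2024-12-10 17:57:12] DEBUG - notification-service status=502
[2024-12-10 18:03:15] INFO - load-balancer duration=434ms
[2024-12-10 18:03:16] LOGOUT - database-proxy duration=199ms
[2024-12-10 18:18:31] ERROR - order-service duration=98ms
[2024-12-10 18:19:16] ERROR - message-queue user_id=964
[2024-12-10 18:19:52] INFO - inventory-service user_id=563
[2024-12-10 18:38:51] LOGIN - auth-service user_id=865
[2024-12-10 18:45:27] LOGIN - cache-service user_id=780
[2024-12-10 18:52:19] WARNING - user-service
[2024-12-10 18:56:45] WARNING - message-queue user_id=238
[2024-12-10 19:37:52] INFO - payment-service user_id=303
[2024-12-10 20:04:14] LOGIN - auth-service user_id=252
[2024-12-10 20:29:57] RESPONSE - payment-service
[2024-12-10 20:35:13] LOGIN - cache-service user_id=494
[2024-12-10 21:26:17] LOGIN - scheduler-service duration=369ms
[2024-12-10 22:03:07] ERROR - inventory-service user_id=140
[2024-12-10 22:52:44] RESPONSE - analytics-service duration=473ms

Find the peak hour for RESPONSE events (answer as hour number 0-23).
14

To find the peak hour:

1. Group all RESPONSE events by hour
2. Count events in each hour
3. Find hour with maximum count
4. Peak hour: 14 (with 3 events)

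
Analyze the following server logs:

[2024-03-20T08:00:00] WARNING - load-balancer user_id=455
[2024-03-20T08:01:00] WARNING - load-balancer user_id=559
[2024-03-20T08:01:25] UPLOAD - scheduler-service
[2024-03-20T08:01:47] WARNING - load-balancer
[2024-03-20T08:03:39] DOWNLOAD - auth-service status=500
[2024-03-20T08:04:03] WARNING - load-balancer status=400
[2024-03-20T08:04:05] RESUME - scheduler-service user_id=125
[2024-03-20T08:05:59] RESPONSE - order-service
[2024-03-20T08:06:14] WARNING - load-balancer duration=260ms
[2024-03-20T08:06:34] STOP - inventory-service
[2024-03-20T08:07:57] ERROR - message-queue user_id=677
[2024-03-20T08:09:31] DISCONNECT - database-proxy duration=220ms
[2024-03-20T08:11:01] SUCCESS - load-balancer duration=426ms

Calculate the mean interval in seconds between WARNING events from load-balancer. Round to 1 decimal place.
93.5

To calculate average interval:

1. Find all WARNING events for load-balancer in order
2. Calculate time gaps between consecutive events
3. Compute mean of gaps: 374 / 4 = 93.5 seconds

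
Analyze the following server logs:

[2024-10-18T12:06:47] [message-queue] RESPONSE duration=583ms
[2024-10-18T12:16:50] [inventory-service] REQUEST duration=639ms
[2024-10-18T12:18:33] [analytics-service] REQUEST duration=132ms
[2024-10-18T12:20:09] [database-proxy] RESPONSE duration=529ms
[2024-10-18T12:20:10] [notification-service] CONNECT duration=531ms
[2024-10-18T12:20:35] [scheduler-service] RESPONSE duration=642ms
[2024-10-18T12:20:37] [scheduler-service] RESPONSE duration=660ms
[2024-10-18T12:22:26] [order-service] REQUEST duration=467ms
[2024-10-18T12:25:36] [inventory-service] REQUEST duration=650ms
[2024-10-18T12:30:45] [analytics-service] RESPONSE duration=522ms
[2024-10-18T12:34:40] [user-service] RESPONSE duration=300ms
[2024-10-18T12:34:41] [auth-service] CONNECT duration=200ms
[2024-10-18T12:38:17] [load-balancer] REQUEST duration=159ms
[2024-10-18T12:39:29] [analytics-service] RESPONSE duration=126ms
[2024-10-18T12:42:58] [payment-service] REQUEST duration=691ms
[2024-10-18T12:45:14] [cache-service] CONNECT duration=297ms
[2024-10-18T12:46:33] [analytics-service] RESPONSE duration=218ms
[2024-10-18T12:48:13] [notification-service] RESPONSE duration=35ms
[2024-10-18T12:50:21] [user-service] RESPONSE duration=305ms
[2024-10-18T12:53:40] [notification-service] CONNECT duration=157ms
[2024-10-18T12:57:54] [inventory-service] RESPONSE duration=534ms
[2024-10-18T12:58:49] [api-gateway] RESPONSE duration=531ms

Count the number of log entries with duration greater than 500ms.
11

To count timeouts:

1. Threshold: 500ms
2. Extract duration from each log entry
3. Count entries where duration > 500
4. Timeout count: 11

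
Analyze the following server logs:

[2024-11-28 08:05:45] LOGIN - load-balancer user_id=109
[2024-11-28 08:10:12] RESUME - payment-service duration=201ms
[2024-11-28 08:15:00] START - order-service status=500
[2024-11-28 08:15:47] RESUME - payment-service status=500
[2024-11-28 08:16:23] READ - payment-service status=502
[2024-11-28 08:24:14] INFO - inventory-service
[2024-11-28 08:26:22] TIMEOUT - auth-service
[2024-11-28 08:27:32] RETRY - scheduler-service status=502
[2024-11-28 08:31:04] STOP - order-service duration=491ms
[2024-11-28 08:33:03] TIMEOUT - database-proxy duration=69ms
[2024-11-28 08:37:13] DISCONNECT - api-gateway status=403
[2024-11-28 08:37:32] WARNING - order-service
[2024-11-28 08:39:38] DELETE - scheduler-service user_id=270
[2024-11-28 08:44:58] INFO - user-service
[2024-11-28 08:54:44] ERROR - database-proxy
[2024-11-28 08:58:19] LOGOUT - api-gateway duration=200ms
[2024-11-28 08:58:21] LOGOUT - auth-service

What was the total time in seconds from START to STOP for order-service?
964

To calculate state duration:

1. Find START event for order-service: 2024-11-28 08:15:00
2. Find STOP event for order-service: 2024-11-28 08:31:04
3. Calculate duration: 2024-11-28 08:31:04 - 2024-11-28 08:15:00 = 964 seconds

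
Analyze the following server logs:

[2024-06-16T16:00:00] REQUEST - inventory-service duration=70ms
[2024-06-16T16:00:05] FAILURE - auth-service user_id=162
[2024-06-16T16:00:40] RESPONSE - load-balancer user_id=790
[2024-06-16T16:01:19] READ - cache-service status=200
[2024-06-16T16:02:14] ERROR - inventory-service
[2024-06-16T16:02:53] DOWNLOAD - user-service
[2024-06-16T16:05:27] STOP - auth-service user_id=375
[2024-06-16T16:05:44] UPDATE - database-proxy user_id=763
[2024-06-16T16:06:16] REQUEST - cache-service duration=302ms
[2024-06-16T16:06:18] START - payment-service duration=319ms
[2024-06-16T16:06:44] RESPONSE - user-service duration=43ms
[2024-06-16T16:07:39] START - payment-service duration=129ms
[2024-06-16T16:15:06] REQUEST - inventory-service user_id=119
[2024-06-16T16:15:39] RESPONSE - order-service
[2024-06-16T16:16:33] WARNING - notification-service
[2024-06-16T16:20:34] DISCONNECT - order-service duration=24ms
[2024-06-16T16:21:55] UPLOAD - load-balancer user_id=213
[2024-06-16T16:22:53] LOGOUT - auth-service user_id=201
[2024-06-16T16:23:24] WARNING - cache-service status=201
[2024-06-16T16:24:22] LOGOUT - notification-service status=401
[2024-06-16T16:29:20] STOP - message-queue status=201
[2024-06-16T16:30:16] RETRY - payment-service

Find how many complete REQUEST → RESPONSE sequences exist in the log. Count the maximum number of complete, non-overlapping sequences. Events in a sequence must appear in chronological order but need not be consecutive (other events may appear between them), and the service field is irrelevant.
3

To count sequences:

1. Look for pattern: REQUEST → RESPONSE
2. Greedily scan the log in chronological order, matching each sequence element in turn (ignoring service)
3. Each time the full pattern completes, increment the count and restart matching from the next event
4. Complete non-overlapping sequences found: 3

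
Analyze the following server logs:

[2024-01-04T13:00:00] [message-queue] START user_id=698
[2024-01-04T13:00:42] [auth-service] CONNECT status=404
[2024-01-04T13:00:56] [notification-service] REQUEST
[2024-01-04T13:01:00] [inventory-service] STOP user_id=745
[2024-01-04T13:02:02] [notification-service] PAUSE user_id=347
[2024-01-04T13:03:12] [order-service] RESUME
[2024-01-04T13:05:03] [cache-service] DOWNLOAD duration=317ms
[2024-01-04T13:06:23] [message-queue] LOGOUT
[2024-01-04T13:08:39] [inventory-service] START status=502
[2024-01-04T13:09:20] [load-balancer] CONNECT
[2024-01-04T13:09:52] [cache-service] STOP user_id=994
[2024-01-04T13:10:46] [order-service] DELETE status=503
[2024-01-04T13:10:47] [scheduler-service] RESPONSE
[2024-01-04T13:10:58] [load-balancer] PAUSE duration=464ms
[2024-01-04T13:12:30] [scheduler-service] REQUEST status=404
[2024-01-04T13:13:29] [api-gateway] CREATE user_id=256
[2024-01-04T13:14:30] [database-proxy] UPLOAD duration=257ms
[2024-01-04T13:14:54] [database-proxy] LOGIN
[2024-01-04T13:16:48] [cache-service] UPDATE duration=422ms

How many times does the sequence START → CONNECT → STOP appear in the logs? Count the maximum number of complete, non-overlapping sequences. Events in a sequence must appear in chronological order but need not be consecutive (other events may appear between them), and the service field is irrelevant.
2

To count sequences:

1. Look for pattern: START → CONNECT → STOP
2. Greedily scan the log in chronological order, matching each sequence element in turn (ignoring service)
3. Each time the full pattern completes, increment the count and restart matching from the next event
4. Complete non-overlapping sequences found: 2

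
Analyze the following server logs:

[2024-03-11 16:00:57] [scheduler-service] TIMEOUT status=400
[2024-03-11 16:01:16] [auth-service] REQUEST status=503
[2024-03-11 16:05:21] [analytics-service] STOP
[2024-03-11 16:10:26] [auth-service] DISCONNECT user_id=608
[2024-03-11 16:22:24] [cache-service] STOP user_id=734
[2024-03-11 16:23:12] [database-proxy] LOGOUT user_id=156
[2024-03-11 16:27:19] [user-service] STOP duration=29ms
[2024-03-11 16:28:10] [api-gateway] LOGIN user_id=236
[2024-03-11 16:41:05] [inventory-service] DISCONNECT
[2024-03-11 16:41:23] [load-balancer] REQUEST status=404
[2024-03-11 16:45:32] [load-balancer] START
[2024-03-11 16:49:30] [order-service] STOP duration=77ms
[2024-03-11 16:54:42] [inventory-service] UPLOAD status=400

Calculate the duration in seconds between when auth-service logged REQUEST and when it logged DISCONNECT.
550

To find the time between events:

1. Locate the first REQUEST event for auth-service: 2024-03-11 16:01:16
2. Locate the first DISCONNECT event for auth-service: 2024-03-11 16:10:26
3. Calculate the difference: 2024-03-11 16:10:26 - 2024-03-11 16:01:16 = 550 seconds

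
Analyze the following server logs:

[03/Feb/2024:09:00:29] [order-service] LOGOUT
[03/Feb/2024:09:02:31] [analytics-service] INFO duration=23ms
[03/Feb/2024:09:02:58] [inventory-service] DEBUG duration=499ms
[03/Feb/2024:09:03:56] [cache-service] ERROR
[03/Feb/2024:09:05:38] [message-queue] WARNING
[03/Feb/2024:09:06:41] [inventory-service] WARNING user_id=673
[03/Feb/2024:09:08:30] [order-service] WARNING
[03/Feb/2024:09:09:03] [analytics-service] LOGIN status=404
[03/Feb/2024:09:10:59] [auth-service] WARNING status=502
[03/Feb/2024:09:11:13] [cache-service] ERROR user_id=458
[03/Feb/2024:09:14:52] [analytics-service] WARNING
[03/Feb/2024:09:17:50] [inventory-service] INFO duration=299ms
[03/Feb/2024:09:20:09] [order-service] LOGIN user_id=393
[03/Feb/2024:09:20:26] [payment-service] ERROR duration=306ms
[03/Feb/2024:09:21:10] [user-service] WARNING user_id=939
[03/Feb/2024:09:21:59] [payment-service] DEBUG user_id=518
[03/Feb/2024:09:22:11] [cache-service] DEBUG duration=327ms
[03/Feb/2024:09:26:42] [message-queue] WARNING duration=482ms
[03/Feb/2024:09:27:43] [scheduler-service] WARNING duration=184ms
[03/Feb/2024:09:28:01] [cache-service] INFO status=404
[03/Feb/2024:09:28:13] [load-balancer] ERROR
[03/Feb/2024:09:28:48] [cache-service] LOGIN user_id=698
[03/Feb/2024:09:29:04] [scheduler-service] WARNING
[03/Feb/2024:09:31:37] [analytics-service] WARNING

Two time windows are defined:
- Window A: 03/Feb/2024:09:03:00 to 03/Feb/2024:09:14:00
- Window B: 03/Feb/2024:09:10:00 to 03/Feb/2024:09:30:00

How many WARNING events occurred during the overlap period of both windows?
1

To find overlap events:

1. Window A: 03/Feb/2024:09:03:00 to 03/Feb/2024:09:14:00
2. Window B: 03/Feb/2024:09:10:00 to 03/Feb/2024:09:30:00
3. Overlap period: 03/Feb/2024:09:10:00 to 03/Feb/2024:09:14:00
4. Count WARNING events in overlap: 1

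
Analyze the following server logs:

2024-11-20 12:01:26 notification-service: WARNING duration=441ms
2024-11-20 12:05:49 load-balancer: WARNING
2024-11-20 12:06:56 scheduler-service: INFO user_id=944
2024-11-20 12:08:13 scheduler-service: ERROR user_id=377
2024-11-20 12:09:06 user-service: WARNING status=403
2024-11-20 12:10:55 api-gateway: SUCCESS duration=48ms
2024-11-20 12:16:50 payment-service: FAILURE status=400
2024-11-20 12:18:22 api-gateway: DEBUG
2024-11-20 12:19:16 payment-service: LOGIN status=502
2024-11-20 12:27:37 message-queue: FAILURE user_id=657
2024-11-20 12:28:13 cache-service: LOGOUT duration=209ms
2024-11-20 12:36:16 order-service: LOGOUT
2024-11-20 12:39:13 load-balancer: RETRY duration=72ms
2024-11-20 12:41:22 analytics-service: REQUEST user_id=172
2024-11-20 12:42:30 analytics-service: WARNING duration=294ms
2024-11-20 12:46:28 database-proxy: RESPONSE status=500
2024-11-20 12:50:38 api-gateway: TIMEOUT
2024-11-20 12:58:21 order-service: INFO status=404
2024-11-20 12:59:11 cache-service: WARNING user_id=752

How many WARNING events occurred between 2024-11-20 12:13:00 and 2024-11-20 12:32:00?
0

To count events in the time window:

1. Window boundaries: 2024-11-20 12:13:00 to 2024-11-20 12:32:00
2. Filter for WARNING events within this window
3. Count matching events: 0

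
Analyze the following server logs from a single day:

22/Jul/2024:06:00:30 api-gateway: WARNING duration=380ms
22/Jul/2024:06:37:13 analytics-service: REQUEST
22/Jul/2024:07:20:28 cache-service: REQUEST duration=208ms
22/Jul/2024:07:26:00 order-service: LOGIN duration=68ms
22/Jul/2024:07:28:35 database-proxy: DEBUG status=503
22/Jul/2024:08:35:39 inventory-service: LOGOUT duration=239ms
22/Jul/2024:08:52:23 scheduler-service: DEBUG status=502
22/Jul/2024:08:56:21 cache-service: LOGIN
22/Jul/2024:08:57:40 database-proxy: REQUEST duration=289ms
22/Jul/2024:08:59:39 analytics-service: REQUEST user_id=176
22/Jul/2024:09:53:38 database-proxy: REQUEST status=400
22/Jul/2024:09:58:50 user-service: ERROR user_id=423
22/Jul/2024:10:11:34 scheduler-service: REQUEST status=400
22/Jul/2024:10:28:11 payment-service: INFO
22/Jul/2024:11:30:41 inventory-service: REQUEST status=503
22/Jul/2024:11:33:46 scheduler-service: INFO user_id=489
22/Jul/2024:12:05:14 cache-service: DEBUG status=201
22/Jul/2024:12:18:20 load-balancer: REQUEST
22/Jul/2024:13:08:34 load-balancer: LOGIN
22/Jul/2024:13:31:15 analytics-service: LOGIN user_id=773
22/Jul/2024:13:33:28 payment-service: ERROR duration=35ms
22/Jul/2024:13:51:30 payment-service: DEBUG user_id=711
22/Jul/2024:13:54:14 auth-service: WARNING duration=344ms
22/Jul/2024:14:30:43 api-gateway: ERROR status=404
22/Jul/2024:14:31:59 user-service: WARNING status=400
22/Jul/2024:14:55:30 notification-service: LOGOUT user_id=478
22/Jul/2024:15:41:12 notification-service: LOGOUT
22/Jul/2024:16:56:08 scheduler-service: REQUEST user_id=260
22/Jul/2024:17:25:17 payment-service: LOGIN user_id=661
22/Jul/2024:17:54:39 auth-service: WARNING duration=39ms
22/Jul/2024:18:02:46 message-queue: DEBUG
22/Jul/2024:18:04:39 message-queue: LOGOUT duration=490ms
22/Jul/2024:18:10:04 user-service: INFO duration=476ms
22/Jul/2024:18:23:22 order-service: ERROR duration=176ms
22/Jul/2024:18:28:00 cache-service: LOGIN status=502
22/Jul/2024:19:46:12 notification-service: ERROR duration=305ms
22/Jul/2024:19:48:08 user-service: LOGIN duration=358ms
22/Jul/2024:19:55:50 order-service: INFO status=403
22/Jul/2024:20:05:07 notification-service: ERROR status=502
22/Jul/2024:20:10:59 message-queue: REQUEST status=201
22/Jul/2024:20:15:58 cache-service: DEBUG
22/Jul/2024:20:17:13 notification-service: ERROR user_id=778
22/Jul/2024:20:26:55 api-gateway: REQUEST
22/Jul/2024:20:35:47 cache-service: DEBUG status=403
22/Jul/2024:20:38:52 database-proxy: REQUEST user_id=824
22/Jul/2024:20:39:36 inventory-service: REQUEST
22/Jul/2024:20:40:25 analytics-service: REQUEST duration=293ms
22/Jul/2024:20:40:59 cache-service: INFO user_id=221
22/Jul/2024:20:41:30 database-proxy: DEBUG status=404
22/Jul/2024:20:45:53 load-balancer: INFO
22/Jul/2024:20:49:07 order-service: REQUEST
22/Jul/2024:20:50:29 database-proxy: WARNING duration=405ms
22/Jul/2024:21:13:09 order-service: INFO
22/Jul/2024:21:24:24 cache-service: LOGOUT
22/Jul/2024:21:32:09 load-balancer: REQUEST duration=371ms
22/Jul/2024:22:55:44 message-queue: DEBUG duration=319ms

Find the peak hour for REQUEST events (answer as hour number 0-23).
20

To find the peak hour:

1. Group all REQUEST events by hour
2. Count events in each hour
3. Find hour with maximum count
4. Peak hour: 20 (with 6 events)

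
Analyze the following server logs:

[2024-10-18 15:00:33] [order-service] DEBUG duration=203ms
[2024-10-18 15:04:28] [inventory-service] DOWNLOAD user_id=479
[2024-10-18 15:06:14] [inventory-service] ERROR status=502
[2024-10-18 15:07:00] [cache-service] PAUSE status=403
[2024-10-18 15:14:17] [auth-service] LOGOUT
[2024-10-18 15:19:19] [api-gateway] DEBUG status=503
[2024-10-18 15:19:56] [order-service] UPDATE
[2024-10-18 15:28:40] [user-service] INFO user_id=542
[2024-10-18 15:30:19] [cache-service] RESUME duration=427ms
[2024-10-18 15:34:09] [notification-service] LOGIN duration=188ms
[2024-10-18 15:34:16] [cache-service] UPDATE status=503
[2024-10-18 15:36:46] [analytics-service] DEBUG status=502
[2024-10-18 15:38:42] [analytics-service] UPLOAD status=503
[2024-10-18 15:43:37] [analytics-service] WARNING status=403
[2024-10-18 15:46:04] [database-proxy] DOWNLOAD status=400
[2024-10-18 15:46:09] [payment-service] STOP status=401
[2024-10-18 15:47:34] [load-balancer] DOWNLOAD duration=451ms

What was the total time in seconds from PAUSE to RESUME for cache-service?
1399

To calculate state duration:

1. Find PAUSE event for cache-service: 2024-10-18 15:07:00
2. Find RESUME event for cache-service: 2024-10-18 15:30:19
3. Calculate duration: 2024-10-18 15:30:19 - 2024-10-18 15:07:00 = 1399 seconds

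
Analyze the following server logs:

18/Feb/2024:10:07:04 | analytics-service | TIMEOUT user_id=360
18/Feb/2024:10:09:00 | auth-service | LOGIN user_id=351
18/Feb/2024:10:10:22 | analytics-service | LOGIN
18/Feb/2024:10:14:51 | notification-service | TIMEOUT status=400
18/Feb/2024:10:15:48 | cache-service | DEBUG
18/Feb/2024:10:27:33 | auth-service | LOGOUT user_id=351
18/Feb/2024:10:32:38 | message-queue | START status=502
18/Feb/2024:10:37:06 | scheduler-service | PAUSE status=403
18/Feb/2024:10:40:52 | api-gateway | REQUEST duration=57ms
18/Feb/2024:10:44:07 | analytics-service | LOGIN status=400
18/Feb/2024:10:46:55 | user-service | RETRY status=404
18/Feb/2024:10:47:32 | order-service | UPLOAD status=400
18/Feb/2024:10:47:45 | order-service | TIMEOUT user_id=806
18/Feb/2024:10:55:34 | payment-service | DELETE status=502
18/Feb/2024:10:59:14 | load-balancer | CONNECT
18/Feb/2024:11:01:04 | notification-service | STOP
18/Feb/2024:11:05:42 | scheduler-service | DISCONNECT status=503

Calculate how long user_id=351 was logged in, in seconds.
1113

To calculate session duration:

1. Find LOGIN event for user_id=351: 18/Feb/2024:10:09:00
2. Find LOGOUT event for user_id=351: 18/Feb/2024:10:27:33
3. Session duration: 18/Feb/2024:10:27:33 - 18/Feb/2024:10:09:00 = 1113 seconds (18 minutes)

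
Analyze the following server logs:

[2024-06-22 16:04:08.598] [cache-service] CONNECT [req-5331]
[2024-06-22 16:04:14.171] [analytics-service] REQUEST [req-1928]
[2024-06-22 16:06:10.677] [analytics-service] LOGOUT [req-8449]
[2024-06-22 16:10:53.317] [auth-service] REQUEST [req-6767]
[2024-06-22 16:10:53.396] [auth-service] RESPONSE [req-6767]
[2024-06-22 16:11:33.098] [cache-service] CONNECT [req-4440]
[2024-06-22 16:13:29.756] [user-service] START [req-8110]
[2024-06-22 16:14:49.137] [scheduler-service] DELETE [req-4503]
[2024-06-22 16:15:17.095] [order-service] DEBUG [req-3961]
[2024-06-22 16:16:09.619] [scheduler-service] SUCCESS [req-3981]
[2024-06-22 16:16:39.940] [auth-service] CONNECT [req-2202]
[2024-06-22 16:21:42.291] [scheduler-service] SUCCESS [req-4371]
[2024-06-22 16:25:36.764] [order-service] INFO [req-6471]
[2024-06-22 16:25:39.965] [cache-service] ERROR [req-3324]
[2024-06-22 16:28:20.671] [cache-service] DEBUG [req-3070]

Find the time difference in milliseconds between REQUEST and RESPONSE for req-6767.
79

To calculate latency:

1. Find REQUEST with id req-6767: 2024-06-22 16:10:53.317
2. Find RESPONSE with id req-6767: 2024-06-22 16:10:53.396
3. Latency: 2024-06-22 16:10:53.396 - 2024-06-22 16:10:53.317 = 79ms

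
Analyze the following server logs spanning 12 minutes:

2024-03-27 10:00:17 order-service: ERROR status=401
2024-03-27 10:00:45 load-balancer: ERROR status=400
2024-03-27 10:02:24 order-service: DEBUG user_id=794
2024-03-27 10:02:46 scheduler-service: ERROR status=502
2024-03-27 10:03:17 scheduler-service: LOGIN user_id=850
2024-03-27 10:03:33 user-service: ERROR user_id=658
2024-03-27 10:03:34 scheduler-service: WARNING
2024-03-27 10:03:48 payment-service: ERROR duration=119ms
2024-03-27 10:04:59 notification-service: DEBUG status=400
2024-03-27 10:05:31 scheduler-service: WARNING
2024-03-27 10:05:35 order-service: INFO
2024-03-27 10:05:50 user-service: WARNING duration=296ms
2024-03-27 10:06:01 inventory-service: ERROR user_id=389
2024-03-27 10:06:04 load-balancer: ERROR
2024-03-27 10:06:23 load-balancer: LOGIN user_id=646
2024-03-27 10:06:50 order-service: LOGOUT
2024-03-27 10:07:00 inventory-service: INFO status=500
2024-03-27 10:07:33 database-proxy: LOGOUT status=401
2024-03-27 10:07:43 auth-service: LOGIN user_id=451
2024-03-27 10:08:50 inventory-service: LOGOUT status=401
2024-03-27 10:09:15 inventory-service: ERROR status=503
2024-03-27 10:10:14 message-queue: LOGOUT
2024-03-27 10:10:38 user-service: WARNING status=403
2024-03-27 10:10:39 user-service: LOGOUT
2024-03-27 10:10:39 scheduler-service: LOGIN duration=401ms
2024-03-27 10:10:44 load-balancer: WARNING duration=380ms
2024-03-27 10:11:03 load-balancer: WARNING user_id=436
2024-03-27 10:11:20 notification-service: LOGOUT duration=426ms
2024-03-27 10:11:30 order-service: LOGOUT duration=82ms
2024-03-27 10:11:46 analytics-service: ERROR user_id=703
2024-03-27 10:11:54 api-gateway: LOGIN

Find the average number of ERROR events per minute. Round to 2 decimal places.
0.75

To calculate the rate:

1. Count total ERROR events: 9
2. Total time period: 12 minutes
3. Rate = 9 / 12 = 0.75 events per minute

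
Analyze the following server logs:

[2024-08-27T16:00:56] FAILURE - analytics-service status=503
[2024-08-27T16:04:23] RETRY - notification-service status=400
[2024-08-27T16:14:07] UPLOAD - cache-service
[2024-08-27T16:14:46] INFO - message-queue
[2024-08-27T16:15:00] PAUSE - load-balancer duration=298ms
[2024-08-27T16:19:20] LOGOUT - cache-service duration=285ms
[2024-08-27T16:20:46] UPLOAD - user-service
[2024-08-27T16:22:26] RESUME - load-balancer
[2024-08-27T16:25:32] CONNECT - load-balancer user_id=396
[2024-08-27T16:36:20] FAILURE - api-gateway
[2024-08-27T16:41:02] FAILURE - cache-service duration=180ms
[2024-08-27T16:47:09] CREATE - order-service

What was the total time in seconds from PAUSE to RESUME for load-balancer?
446

To calculate state duration:

1. Find PAUSE event for load-balancer: 2024-08-27T16:15:00
2. Find RESUME event for load-balancer: 2024-08-27T16:22:26
3. Calculate duration: 2024-08-27T16:22:26 - 2024-08-27T16:15:00 = 446 seconds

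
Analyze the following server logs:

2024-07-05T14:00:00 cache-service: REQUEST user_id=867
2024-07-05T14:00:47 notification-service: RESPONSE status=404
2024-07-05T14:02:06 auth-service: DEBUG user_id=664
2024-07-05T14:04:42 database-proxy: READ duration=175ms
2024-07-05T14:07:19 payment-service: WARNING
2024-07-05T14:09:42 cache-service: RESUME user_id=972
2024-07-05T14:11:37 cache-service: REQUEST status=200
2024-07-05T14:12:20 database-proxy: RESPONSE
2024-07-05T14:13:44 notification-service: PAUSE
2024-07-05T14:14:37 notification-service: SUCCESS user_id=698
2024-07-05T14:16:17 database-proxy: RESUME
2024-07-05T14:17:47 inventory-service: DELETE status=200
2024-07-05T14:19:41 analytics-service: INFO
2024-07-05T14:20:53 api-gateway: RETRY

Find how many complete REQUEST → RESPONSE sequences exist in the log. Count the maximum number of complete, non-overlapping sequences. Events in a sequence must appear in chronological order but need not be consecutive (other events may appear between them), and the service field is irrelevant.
2

To count sequences:

1. Look for pattern: REQUEST → RESPONSE
2. Greedily scan the log in chronological order, matching each sequence element in turn (ignoring service)
3. Each time the full pattern completes, increment the count and restart matching from the next event
4. Complete non-overlapping sequences found: 2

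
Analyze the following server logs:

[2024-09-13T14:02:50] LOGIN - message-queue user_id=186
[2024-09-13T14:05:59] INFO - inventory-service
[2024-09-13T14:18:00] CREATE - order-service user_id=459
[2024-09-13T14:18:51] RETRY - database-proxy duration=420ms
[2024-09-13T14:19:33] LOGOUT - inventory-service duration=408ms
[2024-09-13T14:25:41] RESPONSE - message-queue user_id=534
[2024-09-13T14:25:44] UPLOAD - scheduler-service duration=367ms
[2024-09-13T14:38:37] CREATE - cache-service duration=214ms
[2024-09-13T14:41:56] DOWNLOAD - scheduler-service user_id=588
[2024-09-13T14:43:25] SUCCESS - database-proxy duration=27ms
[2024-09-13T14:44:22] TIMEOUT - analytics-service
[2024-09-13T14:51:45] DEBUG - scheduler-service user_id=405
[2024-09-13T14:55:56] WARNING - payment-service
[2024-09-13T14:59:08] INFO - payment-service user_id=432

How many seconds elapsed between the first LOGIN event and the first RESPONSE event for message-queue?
1371

To find the time between events:

1. Locate the first LOGIN event for message-queue: 2024-09-13T14:02:50
2. Locate the first RESPONSE event for message-queue: 2024-09-13T14:25:41
3. Calculate the difference: 2024-09-13T14:25:41 - 2024-09-13T14:02:50 = 1371 seconds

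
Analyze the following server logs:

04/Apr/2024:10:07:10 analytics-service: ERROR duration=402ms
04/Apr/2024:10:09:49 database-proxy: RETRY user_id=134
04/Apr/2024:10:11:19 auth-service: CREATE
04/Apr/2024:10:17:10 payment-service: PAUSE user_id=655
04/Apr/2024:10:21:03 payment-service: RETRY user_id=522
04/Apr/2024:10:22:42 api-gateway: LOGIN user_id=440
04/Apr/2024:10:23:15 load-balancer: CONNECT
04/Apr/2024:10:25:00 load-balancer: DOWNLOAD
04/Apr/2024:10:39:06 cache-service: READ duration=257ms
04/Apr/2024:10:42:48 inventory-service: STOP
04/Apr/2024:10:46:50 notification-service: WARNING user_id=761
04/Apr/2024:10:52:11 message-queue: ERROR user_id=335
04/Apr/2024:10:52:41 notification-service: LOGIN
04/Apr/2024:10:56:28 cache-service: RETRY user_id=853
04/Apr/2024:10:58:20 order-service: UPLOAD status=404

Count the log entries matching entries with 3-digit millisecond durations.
2

To find matching entries:

1. Pattern to match: entries with 3-digit millisecond durations
2. Scan each log entry for the pattern
3. Count matches: 2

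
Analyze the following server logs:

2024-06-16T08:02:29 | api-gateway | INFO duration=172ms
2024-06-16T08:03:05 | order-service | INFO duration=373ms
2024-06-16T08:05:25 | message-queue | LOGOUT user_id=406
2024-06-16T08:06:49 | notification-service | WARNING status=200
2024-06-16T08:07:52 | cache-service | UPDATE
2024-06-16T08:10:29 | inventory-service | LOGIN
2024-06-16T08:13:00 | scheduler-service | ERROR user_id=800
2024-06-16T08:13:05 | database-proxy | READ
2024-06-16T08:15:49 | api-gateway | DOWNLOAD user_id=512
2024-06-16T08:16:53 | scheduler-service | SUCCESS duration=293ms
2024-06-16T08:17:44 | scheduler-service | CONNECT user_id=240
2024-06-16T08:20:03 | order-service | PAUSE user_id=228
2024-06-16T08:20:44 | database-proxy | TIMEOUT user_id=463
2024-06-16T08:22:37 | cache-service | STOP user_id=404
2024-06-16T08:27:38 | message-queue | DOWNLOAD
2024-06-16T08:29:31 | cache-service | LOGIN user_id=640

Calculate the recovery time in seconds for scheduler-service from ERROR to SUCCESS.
233

To calculate recovery time:

1. Find ERROR event for scheduler-service: 2024-06-16T08:13:00
2. Find next SUCCESS event for scheduler-service: 2024-06-16T08:16:53
3. Recovery time: 2024-06-16T08:16:53 - 2024-06-16T08:13:00 = 233 seconds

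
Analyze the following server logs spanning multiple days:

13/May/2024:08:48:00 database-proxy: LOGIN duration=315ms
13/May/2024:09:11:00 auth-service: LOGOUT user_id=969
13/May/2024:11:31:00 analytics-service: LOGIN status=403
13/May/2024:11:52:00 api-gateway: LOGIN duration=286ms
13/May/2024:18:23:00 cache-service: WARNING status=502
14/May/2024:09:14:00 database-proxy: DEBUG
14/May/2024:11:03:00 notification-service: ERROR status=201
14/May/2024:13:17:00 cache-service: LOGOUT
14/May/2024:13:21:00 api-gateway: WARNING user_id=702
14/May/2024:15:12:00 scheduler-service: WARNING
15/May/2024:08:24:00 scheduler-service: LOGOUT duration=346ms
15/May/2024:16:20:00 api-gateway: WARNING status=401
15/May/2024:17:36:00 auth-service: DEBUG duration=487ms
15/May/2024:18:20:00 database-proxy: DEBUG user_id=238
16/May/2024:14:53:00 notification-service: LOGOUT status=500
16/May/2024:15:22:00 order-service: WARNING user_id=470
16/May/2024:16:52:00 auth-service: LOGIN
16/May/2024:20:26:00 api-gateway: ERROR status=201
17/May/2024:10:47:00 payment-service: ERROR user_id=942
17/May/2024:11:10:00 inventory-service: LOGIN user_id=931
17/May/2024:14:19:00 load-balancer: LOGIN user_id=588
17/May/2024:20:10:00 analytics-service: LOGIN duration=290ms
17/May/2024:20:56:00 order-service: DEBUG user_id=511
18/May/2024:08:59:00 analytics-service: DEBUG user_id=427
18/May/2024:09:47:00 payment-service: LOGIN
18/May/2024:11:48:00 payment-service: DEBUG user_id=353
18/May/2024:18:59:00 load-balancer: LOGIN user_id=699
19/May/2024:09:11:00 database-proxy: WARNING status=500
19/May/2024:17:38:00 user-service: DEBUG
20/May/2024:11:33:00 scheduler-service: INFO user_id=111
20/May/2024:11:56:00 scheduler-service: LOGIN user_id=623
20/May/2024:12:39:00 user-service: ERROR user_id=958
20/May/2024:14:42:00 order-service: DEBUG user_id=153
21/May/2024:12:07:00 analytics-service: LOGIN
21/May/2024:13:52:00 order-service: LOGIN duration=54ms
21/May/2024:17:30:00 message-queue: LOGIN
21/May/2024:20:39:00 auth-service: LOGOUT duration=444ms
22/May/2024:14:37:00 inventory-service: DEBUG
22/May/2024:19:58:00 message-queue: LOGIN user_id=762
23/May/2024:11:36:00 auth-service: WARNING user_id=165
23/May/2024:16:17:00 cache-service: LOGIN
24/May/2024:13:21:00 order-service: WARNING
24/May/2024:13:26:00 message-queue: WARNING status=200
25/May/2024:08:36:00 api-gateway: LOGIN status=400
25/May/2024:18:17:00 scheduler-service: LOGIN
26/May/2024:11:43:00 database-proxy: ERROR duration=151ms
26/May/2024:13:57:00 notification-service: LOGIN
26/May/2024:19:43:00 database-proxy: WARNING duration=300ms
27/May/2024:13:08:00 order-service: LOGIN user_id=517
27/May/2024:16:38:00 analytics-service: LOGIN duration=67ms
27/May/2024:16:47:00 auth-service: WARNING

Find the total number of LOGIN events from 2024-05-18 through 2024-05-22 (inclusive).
7

To filter by date range:

1. Date range: 2024-05-18 through 2024-05-22, both dates inclusive
2. Filter for LOGIN events whose date falls in this range
3. Count matching events: 7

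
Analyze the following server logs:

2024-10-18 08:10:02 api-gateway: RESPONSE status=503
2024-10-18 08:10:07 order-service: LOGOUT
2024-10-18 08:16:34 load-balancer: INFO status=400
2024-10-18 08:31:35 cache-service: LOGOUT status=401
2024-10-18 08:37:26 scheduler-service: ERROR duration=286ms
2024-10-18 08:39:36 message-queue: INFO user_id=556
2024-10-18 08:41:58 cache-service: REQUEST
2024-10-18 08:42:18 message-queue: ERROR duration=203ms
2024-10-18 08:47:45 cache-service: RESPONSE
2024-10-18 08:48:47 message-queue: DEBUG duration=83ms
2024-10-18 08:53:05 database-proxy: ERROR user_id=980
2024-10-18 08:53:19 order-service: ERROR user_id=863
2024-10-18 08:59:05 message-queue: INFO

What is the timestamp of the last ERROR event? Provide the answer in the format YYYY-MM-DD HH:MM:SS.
2024-10-18 08:53:19

To find the last event:

1. Filter for all ERROR events
2. Sort by timestamp
3. Select the last one
4. Timestamp: 2024-10-18 08:53:19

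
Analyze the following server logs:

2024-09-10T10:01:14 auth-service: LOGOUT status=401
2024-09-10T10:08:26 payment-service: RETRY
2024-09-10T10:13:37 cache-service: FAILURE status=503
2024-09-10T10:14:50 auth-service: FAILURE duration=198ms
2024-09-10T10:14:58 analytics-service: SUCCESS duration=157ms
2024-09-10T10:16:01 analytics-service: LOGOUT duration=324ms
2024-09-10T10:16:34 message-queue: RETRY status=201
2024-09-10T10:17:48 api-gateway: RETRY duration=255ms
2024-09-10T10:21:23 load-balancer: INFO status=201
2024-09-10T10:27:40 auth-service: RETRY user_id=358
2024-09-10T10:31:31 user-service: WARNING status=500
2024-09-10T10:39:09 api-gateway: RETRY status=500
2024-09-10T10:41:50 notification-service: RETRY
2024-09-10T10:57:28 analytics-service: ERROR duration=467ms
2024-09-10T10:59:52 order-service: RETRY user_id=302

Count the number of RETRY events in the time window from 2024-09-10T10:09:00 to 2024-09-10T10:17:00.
1

To count events in the time window:

1. Window boundaries: 2024-09-10T10:09:00 to 2024-09-10T10:17:00
2. Filter for RETRY events within this window
3. Count matching events: 1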